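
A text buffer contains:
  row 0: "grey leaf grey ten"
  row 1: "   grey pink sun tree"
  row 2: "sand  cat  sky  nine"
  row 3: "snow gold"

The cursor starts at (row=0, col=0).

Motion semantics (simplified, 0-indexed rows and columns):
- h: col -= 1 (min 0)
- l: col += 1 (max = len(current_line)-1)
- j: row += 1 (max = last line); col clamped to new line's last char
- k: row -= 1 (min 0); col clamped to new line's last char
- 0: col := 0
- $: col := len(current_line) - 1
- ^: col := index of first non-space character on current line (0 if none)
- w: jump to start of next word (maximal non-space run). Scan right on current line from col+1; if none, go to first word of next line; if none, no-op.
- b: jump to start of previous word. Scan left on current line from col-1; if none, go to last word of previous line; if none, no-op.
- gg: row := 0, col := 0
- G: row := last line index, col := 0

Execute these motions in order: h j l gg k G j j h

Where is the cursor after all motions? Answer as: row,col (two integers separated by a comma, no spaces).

After 1 (h): row=0 col=0 char='g'
After 2 (j): row=1 col=0 char='_'
After 3 (l): row=1 col=1 char='_'
After 4 (gg): row=0 col=0 char='g'
After 5 (k): row=0 col=0 char='g'
After 6 (G): row=3 col=0 char='s'
After 7 (j): row=3 col=0 char='s'
After 8 (j): row=3 col=0 char='s'
After 9 (h): row=3 col=0 char='s'

Answer: 3,0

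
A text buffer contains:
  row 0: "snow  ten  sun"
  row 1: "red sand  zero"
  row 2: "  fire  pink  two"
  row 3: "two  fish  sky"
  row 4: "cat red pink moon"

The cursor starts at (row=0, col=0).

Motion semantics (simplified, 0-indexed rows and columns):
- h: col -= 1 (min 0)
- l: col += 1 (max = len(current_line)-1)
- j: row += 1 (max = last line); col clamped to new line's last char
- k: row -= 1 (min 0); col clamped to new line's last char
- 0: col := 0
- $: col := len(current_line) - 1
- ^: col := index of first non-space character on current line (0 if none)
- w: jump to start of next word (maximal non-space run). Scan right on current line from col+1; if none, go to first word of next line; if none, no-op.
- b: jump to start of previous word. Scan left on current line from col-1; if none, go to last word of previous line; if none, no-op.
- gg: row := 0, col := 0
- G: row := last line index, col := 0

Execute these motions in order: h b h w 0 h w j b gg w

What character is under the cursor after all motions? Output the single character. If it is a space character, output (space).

Answer: t

Derivation:
After 1 (h): row=0 col=0 char='s'
After 2 (b): row=0 col=0 char='s'
After 3 (h): row=0 col=0 char='s'
After 4 (w): row=0 col=6 char='t'
After 5 (0): row=0 col=0 char='s'
After 6 (h): row=0 col=0 char='s'
After 7 (w): row=0 col=6 char='t'
After 8 (j): row=1 col=6 char='n'
After 9 (b): row=1 col=4 char='s'
After 10 (gg): row=0 col=0 char='s'
After 11 (w): row=0 col=6 char='t'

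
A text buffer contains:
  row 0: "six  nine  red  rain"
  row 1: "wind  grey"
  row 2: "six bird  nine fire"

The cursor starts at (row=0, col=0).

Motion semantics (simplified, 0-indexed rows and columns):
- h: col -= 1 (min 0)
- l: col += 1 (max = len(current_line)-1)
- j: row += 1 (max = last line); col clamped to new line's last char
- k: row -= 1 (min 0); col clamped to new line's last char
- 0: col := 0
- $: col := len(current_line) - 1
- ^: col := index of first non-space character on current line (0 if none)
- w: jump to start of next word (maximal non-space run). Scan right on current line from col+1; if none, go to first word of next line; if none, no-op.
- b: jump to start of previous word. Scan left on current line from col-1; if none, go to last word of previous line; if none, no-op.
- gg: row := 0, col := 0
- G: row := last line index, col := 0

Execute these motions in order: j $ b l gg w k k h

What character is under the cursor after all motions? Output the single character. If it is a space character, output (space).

Answer: (space)

Derivation:
After 1 (j): row=1 col=0 char='w'
After 2 ($): row=1 col=9 char='y'
After 3 (b): row=1 col=6 char='g'
After 4 (l): row=1 col=7 char='r'
After 5 (gg): row=0 col=0 char='s'
After 6 (w): row=0 col=5 char='n'
After 7 (k): row=0 col=5 char='n'
After 8 (k): row=0 col=5 char='n'
After 9 (h): row=0 col=4 char='_'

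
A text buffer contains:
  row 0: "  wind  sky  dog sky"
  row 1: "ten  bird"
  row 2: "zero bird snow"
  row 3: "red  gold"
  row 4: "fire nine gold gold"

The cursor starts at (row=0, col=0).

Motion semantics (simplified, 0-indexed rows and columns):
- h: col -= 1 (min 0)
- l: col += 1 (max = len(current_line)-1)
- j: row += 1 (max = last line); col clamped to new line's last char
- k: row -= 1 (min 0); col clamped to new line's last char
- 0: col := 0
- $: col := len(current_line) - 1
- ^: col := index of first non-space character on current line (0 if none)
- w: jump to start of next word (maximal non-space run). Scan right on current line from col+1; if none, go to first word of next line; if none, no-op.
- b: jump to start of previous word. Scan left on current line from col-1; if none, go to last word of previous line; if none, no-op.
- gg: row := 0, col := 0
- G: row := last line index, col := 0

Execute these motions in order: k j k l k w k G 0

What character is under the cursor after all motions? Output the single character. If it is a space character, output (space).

Answer: f

Derivation:
After 1 (k): row=0 col=0 char='_'
After 2 (j): row=1 col=0 char='t'
After 3 (k): row=0 col=0 char='_'
After 4 (l): row=0 col=1 char='_'
After 5 (k): row=0 col=1 char='_'
After 6 (w): row=0 col=2 char='w'
After 7 (k): row=0 col=2 char='w'
After 8 (G): row=4 col=0 char='f'
After 9 (0): row=4 col=0 char='f'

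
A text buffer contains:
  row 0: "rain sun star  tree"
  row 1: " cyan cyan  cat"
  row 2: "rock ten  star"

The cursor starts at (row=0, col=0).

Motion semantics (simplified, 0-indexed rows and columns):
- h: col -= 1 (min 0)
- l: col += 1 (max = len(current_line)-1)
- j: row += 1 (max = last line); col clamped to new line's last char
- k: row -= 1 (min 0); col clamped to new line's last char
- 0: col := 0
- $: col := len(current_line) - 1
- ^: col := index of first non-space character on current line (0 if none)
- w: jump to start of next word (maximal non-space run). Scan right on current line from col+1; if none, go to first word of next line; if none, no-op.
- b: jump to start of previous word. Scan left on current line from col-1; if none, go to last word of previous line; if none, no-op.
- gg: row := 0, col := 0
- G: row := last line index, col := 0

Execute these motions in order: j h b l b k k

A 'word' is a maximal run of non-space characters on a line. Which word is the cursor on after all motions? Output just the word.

After 1 (j): row=1 col=0 char='_'
After 2 (h): row=1 col=0 char='_'
After 3 (b): row=0 col=15 char='t'
After 4 (l): row=0 col=16 char='r'
After 5 (b): row=0 col=15 char='t'
After 6 (k): row=0 col=15 char='t'
After 7 (k): row=0 col=15 char='t'

Answer: tree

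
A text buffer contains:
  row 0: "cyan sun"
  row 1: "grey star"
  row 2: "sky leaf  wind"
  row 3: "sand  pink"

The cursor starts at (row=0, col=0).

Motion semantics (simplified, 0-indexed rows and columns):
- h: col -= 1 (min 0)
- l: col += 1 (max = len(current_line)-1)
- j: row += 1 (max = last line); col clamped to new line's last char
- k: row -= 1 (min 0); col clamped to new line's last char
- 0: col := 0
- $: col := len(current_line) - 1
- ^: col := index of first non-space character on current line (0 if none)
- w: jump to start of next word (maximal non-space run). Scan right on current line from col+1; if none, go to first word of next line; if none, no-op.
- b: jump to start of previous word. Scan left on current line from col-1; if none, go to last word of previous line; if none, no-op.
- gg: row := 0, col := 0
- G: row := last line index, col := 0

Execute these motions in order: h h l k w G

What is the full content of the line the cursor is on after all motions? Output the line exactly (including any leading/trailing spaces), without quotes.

After 1 (h): row=0 col=0 char='c'
After 2 (h): row=0 col=0 char='c'
After 3 (l): row=0 col=1 char='y'
After 4 (k): row=0 col=1 char='y'
After 5 (w): row=0 col=5 char='s'
After 6 (G): row=3 col=0 char='s'

Answer: sand  pink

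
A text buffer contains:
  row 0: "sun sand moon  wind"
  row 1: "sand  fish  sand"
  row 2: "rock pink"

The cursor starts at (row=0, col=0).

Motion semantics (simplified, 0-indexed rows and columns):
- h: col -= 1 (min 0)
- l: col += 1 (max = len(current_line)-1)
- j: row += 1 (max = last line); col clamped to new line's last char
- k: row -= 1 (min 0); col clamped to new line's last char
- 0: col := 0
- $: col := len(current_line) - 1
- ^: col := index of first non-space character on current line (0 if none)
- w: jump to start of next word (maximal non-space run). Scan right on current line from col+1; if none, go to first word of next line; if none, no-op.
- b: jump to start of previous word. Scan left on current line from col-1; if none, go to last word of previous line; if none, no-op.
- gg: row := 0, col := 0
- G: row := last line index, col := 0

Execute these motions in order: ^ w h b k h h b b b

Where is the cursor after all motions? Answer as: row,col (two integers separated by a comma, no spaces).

After 1 (^): row=0 col=0 char='s'
After 2 (w): row=0 col=4 char='s'
After 3 (h): row=0 col=3 char='_'
After 4 (b): row=0 col=0 char='s'
After 5 (k): row=0 col=0 char='s'
After 6 (h): row=0 col=0 char='s'
After 7 (h): row=0 col=0 char='s'
After 8 (b): row=0 col=0 char='s'
After 9 (b): row=0 col=0 char='s'
After 10 (b): row=0 col=0 char='s'

Answer: 0,0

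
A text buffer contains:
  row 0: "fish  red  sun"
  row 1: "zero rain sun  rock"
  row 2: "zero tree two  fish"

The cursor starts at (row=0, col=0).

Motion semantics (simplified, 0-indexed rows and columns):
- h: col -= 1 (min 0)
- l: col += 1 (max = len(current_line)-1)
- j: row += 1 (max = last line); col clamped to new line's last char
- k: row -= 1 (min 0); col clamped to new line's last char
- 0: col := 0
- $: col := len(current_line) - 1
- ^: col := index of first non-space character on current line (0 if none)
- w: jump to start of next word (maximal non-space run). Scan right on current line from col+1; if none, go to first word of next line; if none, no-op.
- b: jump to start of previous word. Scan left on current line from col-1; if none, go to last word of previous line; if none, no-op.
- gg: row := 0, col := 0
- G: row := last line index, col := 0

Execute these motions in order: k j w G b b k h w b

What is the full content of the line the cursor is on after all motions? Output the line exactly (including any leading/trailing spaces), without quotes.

After 1 (k): row=0 col=0 char='f'
After 2 (j): row=1 col=0 char='z'
After 3 (w): row=1 col=5 char='r'
After 4 (G): row=2 col=0 char='z'
After 5 (b): row=1 col=15 char='r'
After 6 (b): row=1 col=10 char='s'
After 7 (k): row=0 col=10 char='_'
After 8 (h): row=0 col=9 char='_'
After 9 (w): row=0 col=11 char='s'
After 10 (b): row=0 col=6 char='r'

Answer: fish  red  sun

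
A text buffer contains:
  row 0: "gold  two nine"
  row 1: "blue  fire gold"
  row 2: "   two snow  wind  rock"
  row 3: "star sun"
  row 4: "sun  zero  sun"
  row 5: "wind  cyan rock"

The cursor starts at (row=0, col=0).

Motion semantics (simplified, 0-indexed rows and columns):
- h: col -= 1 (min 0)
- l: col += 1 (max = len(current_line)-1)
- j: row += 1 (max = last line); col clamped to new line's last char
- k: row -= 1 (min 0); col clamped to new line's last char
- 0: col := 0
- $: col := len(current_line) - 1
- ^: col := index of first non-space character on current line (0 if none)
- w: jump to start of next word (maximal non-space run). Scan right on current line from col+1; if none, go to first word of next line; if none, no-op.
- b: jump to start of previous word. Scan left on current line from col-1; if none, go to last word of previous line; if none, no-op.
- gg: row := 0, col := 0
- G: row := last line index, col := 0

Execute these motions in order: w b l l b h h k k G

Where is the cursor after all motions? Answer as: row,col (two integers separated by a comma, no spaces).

After 1 (w): row=0 col=6 char='t'
After 2 (b): row=0 col=0 char='g'
After 3 (l): row=0 col=1 char='o'
After 4 (l): row=0 col=2 char='l'
After 5 (b): row=0 col=0 char='g'
After 6 (h): row=0 col=0 char='g'
After 7 (h): row=0 col=0 char='g'
After 8 (k): row=0 col=0 char='g'
After 9 (k): row=0 col=0 char='g'
After 10 (G): row=5 col=0 char='w'

Answer: 5,0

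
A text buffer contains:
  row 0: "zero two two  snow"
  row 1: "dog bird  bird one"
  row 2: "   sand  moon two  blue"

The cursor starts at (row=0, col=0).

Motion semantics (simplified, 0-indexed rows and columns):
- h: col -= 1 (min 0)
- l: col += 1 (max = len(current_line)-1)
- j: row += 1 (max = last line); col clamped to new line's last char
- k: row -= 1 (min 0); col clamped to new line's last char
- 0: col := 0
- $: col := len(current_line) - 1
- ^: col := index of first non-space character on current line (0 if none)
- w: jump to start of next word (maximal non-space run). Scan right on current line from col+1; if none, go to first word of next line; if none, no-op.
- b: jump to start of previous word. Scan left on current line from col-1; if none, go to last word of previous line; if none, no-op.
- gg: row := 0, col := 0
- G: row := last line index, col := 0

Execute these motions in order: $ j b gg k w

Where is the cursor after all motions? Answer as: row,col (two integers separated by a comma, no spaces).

After 1 ($): row=0 col=17 char='w'
After 2 (j): row=1 col=17 char='e'
After 3 (b): row=1 col=15 char='o'
After 4 (gg): row=0 col=0 char='z'
After 5 (k): row=0 col=0 char='z'
After 6 (w): row=0 col=5 char='t'

Answer: 0,5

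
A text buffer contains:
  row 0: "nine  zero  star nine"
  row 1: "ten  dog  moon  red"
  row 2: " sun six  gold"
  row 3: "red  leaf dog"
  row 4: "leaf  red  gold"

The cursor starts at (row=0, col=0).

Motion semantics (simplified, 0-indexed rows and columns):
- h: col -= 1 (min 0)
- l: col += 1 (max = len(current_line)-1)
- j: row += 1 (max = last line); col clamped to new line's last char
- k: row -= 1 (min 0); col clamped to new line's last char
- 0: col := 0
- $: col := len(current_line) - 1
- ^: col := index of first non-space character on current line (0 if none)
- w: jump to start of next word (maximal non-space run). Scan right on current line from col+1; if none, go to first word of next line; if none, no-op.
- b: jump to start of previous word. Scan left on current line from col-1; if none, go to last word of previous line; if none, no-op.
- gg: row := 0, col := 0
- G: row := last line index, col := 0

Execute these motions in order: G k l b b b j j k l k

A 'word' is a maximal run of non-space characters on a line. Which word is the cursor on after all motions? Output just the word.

After 1 (G): row=4 col=0 char='l'
After 2 (k): row=3 col=0 char='r'
After 3 (l): row=3 col=1 char='e'
After 4 (b): row=3 col=0 char='r'
After 5 (b): row=2 col=10 char='g'
After 6 (b): row=2 col=5 char='s'
After 7 (j): row=3 col=5 char='l'
After 8 (j): row=4 col=5 char='_'
After 9 (k): row=3 col=5 char='l'
After 10 (l): row=3 col=6 char='e'
After 11 (k): row=2 col=6 char='i'

Answer: six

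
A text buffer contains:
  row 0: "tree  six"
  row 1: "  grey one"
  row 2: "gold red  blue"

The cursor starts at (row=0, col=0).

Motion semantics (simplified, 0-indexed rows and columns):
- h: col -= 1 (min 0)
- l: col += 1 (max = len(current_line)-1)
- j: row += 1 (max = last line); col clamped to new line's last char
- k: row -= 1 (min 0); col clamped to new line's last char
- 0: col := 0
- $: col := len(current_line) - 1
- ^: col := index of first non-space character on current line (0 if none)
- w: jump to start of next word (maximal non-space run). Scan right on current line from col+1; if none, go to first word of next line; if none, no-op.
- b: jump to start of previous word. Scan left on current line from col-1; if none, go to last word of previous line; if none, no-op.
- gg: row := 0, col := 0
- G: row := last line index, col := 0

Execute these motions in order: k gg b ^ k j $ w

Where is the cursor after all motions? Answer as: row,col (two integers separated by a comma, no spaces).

After 1 (k): row=0 col=0 char='t'
After 2 (gg): row=0 col=0 char='t'
After 3 (b): row=0 col=0 char='t'
After 4 (^): row=0 col=0 char='t'
After 5 (k): row=0 col=0 char='t'
After 6 (j): row=1 col=0 char='_'
After 7 ($): row=1 col=9 char='e'
After 8 (w): row=2 col=0 char='g'

Answer: 2,0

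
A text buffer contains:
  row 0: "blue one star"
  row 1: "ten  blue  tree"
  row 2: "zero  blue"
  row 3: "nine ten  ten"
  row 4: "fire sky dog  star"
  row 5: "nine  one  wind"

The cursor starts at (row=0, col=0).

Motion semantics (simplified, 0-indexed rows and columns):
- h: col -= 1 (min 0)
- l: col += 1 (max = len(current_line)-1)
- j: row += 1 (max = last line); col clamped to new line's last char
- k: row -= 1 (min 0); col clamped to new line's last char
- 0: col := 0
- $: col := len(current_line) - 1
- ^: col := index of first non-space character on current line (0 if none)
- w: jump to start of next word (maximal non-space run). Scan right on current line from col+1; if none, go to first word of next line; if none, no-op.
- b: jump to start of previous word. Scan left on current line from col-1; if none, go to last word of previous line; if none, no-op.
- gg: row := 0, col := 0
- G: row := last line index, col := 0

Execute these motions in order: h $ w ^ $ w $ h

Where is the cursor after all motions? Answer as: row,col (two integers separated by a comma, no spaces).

Answer: 2,8

Derivation:
After 1 (h): row=0 col=0 char='b'
After 2 ($): row=0 col=12 char='r'
After 3 (w): row=1 col=0 char='t'
After 4 (^): row=1 col=0 char='t'
After 5 ($): row=1 col=14 char='e'
After 6 (w): row=2 col=0 char='z'
After 7 ($): row=2 col=9 char='e'
After 8 (h): row=2 col=8 char='u'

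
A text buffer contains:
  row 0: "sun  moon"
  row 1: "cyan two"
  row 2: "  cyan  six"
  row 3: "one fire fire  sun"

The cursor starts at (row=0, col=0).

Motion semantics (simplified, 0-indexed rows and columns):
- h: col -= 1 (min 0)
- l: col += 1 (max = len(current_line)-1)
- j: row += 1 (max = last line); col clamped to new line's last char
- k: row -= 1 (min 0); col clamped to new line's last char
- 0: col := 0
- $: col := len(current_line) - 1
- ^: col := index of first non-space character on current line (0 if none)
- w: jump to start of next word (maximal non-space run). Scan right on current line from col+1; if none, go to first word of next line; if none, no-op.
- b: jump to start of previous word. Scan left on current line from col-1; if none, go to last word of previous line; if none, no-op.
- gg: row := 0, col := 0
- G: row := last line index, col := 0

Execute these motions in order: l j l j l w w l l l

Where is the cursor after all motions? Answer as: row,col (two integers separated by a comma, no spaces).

Answer: 3,3

Derivation:
After 1 (l): row=0 col=1 char='u'
After 2 (j): row=1 col=1 char='y'
After 3 (l): row=1 col=2 char='a'
After 4 (j): row=2 col=2 char='c'
After 5 (l): row=2 col=3 char='y'
After 6 (w): row=2 col=8 char='s'
After 7 (w): row=3 col=0 char='o'
After 8 (l): row=3 col=1 char='n'
After 9 (l): row=3 col=2 char='e'
After 10 (l): row=3 col=3 char='_'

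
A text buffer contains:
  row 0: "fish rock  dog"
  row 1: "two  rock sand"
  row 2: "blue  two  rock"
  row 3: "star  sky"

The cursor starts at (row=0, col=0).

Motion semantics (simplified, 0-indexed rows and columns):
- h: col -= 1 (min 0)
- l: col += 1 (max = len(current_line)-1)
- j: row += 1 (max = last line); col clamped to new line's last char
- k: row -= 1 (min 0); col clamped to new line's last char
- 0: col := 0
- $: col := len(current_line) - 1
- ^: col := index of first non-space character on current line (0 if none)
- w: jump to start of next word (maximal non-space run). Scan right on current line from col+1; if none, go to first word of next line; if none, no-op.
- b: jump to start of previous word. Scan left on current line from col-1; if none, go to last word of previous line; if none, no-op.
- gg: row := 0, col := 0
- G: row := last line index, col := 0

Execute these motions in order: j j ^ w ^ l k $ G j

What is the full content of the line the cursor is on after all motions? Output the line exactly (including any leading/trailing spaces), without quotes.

After 1 (j): row=1 col=0 char='t'
After 2 (j): row=2 col=0 char='b'
After 3 (^): row=2 col=0 char='b'
After 4 (w): row=2 col=6 char='t'
After 5 (^): row=2 col=0 char='b'
After 6 (l): row=2 col=1 char='l'
After 7 (k): row=1 col=1 char='w'
After 8 ($): row=1 col=13 char='d'
After 9 (G): row=3 col=0 char='s'
After 10 (j): row=3 col=0 char='s'

Answer: star  sky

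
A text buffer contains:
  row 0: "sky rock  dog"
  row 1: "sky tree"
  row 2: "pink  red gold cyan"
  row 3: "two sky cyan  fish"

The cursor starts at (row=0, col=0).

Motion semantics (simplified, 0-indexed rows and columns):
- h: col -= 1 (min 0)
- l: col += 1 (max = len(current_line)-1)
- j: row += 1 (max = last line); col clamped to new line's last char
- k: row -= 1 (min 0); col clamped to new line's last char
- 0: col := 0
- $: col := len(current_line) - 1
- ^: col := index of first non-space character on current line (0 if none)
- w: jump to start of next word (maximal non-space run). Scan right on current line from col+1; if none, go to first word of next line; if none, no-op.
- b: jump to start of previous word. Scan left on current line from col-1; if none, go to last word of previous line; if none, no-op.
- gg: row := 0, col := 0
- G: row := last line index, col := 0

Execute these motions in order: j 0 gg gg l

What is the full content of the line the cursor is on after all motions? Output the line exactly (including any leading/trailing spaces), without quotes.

After 1 (j): row=1 col=0 char='s'
After 2 (0): row=1 col=0 char='s'
After 3 (gg): row=0 col=0 char='s'
After 4 (gg): row=0 col=0 char='s'
After 5 (l): row=0 col=1 char='k'

Answer: sky rock  dog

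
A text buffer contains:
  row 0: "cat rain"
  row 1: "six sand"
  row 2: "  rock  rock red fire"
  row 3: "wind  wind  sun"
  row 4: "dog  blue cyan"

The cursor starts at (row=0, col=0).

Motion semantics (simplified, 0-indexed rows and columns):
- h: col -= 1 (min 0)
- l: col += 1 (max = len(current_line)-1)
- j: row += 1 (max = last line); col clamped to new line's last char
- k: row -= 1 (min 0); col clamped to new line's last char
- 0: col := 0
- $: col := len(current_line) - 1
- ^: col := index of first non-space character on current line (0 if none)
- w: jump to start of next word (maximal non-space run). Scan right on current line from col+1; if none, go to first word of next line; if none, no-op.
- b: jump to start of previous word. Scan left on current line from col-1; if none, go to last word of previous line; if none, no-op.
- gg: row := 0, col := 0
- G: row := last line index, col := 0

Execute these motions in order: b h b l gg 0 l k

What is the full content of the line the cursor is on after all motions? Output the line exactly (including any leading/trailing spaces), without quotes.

After 1 (b): row=0 col=0 char='c'
After 2 (h): row=0 col=0 char='c'
After 3 (b): row=0 col=0 char='c'
After 4 (l): row=0 col=1 char='a'
After 5 (gg): row=0 col=0 char='c'
After 6 (0): row=0 col=0 char='c'
After 7 (l): row=0 col=1 char='a'
After 8 (k): row=0 col=1 char='a'

Answer: cat rain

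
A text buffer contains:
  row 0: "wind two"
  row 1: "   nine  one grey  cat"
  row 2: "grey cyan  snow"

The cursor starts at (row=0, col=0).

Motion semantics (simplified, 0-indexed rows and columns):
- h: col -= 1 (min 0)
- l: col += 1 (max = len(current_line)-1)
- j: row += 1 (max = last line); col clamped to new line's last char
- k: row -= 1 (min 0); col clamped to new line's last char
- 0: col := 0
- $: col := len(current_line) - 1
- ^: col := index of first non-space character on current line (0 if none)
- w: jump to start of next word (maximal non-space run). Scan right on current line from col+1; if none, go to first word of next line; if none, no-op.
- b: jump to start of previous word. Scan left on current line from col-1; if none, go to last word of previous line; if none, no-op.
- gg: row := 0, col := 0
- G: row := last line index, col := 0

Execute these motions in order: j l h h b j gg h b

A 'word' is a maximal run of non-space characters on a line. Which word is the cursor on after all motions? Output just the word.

Answer: wind

Derivation:
After 1 (j): row=1 col=0 char='_'
After 2 (l): row=1 col=1 char='_'
After 3 (h): row=1 col=0 char='_'
After 4 (h): row=1 col=0 char='_'
After 5 (b): row=0 col=5 char='t'
After 6 (j): row=1 col=5 char='n'
After 7 (gg): row=0 col=0 char='w'
After 8 (h): row=0 col=0 char='w'
After 9 (b): row=0 col=0 char='w'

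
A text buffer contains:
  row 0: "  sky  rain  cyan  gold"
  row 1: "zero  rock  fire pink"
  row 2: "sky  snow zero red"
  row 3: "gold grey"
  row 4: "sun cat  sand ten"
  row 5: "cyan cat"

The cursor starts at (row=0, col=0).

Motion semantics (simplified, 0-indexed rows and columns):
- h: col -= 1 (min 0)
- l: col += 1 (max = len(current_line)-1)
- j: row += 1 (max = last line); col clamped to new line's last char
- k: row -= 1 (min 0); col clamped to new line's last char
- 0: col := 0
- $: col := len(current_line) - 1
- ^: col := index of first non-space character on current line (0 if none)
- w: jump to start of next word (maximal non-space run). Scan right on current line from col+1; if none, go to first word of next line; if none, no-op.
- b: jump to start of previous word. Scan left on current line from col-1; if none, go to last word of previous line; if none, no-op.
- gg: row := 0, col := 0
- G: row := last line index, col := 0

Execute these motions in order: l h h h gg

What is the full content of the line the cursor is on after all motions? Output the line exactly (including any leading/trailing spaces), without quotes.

Answer:   sky  rain  cyan  gold

Derivation:
After 1 (l): row=0 col=1 char='_'
After 2 (h): row=0 col=0 char='_'
After 3 (h): row=0 col=0 char='_'
After 4 (h): row=0 col=0 char='_'
After 5 (gg): row=0 col=0 char='_'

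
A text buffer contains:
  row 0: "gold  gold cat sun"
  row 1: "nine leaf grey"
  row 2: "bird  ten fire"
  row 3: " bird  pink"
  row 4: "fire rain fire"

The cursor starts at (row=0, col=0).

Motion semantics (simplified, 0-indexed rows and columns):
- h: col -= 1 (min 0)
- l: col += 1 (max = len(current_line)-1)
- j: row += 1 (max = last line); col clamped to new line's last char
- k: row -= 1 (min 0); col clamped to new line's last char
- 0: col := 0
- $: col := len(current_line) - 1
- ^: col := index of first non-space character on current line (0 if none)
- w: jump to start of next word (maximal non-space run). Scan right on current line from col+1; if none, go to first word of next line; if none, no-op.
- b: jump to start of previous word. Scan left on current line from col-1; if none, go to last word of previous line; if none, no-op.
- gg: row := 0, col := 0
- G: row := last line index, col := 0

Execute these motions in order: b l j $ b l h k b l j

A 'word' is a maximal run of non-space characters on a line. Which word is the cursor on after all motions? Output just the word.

Answer: leaf

Derivation:
After 1 (b): row=0 col=0 char='g'
After 2 (l): row=0 col=1 char='o'
After 3 (j): row=1 col=1 char='i'
After 4 ($): row=1 col=13 char='y'
After 5 (b): row=1 col=10 char='g'
After 6 (l): row=1 col=11 char='r'
After 7 (h): row=1 col=10 char='g'
After 8 (k): row=0 col=10 char='_'
After 9 (b): row=0 col=6 char='g'
After 10 (l): row=0 col=7 char='o'
After 11 (j): row=1 col=7 char='a'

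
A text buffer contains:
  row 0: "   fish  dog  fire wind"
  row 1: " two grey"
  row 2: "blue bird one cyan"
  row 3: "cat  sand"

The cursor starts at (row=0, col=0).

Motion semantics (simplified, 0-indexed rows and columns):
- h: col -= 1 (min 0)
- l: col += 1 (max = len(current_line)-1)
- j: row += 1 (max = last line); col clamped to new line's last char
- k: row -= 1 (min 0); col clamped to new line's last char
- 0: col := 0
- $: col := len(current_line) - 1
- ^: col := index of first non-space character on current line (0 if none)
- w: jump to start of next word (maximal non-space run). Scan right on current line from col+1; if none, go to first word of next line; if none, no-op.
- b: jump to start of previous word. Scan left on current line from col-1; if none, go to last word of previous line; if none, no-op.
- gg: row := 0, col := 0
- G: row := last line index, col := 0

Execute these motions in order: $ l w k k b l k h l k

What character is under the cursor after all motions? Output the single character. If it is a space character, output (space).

Answer: (space)

Derivation:
After 1 ($): row=0 col=22 char='d'
After 2 (l): row=0 col=22 char='d'
After 3 (w): row=1 col=1 char='t'
After 4 (k): row=0 col=1 char='_'
After 5 (k): row=0 col=1 char='_'
After 6 (b): row=0 col=1 char='_'
After 7 (l): row=0 col=2 char='_'
After 8 (k): row=0 col=2 char='_'
After 9 (h): row=0 col=1 char='_'
After 10 (l): row=0 col=2 char='_'
After 11 (k): row=0 col=2 char='_'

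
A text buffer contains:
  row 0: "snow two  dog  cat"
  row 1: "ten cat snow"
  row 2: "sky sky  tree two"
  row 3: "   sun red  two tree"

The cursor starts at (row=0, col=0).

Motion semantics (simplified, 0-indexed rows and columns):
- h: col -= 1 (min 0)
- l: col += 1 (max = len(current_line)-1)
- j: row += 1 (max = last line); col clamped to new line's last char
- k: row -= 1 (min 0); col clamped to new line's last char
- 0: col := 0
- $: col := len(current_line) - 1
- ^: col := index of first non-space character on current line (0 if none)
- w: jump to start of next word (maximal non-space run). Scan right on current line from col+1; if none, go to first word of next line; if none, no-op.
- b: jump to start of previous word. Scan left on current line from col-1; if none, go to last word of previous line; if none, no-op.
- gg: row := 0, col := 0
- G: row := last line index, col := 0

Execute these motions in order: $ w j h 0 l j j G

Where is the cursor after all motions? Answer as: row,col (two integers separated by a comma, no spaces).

Answer: 3,0

Derivation:
After 1 ($): row=0 col=17 char='t'
After 2 (w): row=1 col=0 char='t'
After 3 (j): row=2 col=0 char='s'
After 4 (h): row=2 col=0 char='s'
After 5 (0): row=2 col=0 char='s'
After 6 (l): row=2 col=1 char='k'
After 7 (j): row=3 col=1 char='_'
After 8 (j): row=3 col=1 char='_'
After 9 (G): row=3 col=0 char='_'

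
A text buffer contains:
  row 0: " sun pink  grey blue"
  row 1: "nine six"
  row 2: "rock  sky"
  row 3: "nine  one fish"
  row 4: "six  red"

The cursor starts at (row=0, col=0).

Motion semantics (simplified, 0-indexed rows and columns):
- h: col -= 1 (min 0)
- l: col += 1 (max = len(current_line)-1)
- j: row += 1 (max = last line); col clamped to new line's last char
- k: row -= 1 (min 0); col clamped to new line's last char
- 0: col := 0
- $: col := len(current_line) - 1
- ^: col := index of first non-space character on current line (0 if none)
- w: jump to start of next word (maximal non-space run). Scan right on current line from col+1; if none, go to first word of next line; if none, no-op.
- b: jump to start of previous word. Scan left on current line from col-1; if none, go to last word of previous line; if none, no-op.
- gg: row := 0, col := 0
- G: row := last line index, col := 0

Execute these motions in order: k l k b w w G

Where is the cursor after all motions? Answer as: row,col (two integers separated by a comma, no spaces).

Answer: 4,0

Derivation:
After 1 (k): row=0 col=0 char='_'
After 2 (l): row=0 col=1 char='s'
After 3 (k): row=0 col=1 char='s'
After 4 (b): row=0 col=1 char='s'
After 5 (w): row=0 col=5 char='p'
After 6 (w): row=0 col=11 char='g'
After 7 (G): row=4 col=0 char='s'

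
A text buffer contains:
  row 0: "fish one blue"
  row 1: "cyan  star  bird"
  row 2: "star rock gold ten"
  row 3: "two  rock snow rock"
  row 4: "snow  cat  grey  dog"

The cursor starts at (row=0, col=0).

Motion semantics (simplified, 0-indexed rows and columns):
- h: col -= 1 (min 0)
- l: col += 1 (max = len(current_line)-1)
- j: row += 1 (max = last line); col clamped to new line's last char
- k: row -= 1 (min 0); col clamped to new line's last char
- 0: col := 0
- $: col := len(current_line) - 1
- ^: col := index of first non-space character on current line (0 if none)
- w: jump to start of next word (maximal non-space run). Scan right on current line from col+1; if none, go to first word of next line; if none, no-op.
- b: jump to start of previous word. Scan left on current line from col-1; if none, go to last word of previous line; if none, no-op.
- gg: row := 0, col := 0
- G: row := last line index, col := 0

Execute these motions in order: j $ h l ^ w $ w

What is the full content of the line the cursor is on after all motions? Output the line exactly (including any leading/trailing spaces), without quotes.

Answer: star rock gold ten

Derivation:
After 1 (j): row=1 col=0 char='c'
After 2 ($): row=1 col=15 char='d'
After 3 (h): row=1 col=14 char='r'
After 4 (l): row=1 col=15 char='d'
After 5 (^): row=1 col=0 char='c'
After 6 (w): row=1 col=6 char='s'
After 7 ($): row=1 col=15 char='d'
After 8 (w): row=2 col=0 char='s'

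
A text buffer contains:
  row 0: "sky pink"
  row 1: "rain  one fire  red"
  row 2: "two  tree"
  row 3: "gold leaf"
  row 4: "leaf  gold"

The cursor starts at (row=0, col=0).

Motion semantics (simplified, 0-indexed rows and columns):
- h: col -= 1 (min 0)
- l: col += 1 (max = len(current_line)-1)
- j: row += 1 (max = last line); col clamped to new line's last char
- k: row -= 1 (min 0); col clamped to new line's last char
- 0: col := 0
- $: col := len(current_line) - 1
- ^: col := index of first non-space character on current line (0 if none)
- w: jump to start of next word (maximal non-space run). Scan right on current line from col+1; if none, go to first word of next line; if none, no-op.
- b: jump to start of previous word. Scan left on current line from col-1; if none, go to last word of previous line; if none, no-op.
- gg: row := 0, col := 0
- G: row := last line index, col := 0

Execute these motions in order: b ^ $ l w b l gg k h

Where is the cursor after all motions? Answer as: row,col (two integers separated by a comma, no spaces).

Answer: 0,0

Derivation:
After 1 (b): row=0 col=0 char='s'
After 2 (^): row=0 col=0 char='s'
After 3 ($): row=0 col=7 char='k'
After 4 (l): row=0 col=7 char='k'
After 5 (w): row=1 col=0 char='r'
After 6 (b): row=0 col=4 char='p'
After 7 (l): row=0 col=5 char='i'
After 8 (gg): row=0 col=0 char='s'
After 9 (k): row=0 col=0 char='s'
After 10 (h): row=0 col=0 char='s'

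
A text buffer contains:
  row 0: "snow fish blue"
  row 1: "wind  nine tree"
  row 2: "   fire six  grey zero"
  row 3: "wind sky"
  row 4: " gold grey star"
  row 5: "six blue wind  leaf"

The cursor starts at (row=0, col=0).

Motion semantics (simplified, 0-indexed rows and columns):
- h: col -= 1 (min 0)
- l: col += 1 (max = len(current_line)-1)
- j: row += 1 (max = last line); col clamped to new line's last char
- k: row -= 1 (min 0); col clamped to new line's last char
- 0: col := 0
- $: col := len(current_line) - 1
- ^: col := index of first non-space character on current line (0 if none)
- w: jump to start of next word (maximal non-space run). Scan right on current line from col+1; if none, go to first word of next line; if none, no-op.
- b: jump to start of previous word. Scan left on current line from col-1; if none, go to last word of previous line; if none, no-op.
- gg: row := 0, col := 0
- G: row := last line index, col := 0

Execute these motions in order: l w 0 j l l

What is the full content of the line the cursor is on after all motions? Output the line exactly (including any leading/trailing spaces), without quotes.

Answer: wind  nine tree

Derivation:
After 1 (l): row=0 col=1 char='n'
After 2 (w): row=0 col=5 char='f'
After 3 (0): row=0 col=0 char='s'
After 4 (j): row=1 col=0 char='w'
After 5 (l): row=1 col=1 char='i'
After 6 (l): row=1 col=2 char='n'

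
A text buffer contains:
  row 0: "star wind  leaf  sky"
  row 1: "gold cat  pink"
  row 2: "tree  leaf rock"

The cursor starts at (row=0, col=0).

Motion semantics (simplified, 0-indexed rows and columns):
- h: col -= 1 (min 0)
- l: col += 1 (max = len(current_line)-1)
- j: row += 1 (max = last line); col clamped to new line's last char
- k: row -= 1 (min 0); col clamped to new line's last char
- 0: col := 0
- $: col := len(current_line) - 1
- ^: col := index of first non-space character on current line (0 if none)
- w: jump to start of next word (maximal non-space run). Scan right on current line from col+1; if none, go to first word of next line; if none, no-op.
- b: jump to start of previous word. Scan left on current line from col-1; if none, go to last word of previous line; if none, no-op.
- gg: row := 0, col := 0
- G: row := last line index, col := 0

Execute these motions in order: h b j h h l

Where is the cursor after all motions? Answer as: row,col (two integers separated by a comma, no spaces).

After 1 (h): row=0 col=0 char='s'
After 2 (b): row=0 col=0 char='s'
After 3 (j): row=1 col=0 char='g'
After 4 (h): row=1 col=0 char='g'
After 5 (h): row=1 col=0 char='g'
After 6 (l): row=1 col=1 char='o'

Answer: 1,1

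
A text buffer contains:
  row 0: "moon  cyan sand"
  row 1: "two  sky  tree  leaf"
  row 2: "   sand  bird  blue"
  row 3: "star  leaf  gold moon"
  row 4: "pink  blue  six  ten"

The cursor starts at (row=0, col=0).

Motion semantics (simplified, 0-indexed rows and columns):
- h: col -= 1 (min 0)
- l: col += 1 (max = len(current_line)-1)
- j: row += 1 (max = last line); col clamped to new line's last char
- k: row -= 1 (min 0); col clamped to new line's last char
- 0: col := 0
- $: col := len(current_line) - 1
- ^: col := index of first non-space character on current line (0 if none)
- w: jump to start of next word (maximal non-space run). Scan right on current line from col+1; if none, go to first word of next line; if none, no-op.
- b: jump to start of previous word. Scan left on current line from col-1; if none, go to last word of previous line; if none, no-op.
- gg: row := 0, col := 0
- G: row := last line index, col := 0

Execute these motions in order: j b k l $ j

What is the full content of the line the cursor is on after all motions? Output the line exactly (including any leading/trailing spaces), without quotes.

After 1 (j): row=1 col=0 char='t'
After 2 (b): row=0 col=11 char='s'
After 3 (k): row=0 col=11 char='s'
After 4 (l): row=0 col=12 char='a'
After 5 ($): row=0 col=14 char='d'
After 6 (j): row=1 col=14 char='_'

Answer: two  sky  tree  leaf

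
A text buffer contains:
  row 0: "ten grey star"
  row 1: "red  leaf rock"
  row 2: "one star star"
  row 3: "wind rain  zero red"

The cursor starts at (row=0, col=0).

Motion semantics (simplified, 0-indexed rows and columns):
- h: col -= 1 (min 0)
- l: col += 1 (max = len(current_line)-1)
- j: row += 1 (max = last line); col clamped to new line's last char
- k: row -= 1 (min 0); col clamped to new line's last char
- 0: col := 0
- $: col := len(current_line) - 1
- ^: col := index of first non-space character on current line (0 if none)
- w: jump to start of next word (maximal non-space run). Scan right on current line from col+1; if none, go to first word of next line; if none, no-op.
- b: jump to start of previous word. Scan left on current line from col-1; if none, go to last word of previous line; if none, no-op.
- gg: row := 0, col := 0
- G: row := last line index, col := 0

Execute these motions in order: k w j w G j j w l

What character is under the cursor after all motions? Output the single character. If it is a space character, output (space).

Answer: a

Derivation:
After 1 (k): row=0 col=0 char='t'
After 2 (w): row=0 col=4 char='g'
After 3 (j): row=1 col=4 char='_'
After 4 (w): row=1 col=5 char='l'
After 5 (G): row=3 col=0 char='w'
After 6 (j): row=3 col=0 char='w'
After 7 (j): row=3 col=0 char='w'
After 8 (w): row=3 col=5 char='r'
After 9 (l): row=3 col=6 char='a'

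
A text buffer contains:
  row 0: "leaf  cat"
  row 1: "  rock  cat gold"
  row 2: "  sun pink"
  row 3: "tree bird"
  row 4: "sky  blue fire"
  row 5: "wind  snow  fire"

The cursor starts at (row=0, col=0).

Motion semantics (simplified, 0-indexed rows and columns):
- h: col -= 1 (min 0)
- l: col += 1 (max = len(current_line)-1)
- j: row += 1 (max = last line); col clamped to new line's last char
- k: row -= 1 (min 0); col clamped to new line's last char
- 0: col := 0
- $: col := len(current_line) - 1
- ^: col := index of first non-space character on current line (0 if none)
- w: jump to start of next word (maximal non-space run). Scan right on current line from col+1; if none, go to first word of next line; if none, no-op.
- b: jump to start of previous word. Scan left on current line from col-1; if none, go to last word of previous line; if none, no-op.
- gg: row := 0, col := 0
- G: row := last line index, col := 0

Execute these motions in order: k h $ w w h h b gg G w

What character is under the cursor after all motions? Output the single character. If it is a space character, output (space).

After 1 (k): row=0 col=0 char='l'
After 2 (h): row=0 col=0 char='l'
After 3 ($): row=0 col=8 char='t'
After 4 (w): row=1 col=2 char='r'
After 5 (w): row=1 col=8 char='c'
After 6 (h): row=1 col=7 char='_'
After 7 (h): row=1 col=6 char='_'
After 8 (b): row=1 col=2 char='r'
After 9 (gg): row=0 col=0 char='l'
After 10 (G): row=5 col=0 char='w'
After 11 (w): row=5 col=6 char='s'

Answer: s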